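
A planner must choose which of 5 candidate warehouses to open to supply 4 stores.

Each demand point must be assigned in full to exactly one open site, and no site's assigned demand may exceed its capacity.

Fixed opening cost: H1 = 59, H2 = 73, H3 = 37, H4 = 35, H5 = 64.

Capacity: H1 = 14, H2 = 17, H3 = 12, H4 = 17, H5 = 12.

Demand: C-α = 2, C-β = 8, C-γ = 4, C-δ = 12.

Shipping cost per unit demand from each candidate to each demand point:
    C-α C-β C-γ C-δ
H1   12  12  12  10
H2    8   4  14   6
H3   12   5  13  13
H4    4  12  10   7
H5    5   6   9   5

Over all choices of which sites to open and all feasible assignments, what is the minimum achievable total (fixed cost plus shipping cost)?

Open {H3, H4}; cheapest assignment that respects the capacities:
  H3 (cap 12, load 12): C-β, C-γ — cost 8×5 + 4×13 = 92
  H4 (cap 17, load 14): C-α, C-δ — cost 2×4 + 12×7 = 92
  Shipping 184, fixed 72 → total 256.
  Any other capacity-feasible assignment to {H3, H4} ships for at least 184.
Compare {H4, H5}: its best feasible assignment gives total 275.
Compare {H2, H4}: its best feasible assignment gives total 280.
Every other set of open sites that can feasibly serve all demand totals ≥ 275 even under its best assignment. Minimum: 256.

256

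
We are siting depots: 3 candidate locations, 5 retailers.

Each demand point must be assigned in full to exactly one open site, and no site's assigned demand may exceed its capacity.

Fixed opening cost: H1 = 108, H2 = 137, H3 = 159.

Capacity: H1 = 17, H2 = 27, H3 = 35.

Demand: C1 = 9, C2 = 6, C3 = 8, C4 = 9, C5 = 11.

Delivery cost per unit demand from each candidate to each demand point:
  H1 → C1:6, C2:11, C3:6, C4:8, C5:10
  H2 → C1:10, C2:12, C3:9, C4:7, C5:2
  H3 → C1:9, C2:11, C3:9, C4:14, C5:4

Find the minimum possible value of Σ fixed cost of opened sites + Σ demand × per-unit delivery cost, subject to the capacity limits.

Open {H1, H2}; cheapest assignment that respects the capacities:
  H1 (cap 17, load 17): C1, C3 — cost 9×6 + 8×6 = 102
  H2 (cap 27, load 26): C2, C4, C5 — cost 6×12 + 9×7 + 11×2 = 157
  Shipping 259, fixed 245 → total 504.
  Any other capacity-feasible assignment to {H1, H2} ships for at least 259.
Compare {H1, H3}: its best feasible assignment gives total 578.
Compare {H2, H3}: its best feasible assignment gives total 600.
Every other set of open sites that can feasibly serve all demand totals ≥ 578 even under its best assignment. Minimum: 504.

504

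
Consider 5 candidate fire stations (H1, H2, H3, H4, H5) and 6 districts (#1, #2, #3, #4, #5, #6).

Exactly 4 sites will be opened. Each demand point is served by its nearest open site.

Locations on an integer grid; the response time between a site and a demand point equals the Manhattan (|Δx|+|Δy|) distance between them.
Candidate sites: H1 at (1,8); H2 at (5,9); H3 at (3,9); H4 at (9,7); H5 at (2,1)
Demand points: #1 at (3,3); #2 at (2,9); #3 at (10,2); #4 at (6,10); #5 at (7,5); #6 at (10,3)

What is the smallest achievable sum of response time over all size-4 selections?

Open {H2, H3, H4, H5}.
  #1→H5 3, #2→H3 1, #3→H4 6, #4→H2 2, #5→H4 4, #6→H4 5  ⇒ total 21.
Compare {H1, H2, H4, H5}: total 22.
Compare {H1, H3, H4, H5}: total 23.
No size-4 selection does better; minimum is 21.

21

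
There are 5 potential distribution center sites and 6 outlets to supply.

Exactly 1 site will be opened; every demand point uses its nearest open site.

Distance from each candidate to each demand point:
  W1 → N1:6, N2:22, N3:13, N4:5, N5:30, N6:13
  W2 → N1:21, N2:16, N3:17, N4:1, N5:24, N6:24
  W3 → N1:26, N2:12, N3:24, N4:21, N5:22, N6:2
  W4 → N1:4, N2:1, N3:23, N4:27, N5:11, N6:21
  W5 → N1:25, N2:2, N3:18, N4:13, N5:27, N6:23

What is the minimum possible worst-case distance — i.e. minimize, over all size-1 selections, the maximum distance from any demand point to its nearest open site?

Open {W2}.
  Farthest demand point is N5 at distance 24 (to W2); all others are ≤ 24.
With {W3} the worst case is 26.
With {W4} the worst case is 27.
No size-1 selection achieves below 24.

24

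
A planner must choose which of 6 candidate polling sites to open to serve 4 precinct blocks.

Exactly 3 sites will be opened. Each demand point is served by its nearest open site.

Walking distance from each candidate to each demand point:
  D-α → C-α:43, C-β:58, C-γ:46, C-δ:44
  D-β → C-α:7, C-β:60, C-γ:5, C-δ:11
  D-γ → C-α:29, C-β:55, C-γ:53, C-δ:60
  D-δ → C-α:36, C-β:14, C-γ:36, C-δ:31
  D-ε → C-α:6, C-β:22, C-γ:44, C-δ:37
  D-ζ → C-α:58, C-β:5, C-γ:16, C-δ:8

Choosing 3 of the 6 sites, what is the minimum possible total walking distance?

Open {D-β, D-ε, D-ζ}.
  C-α→D-ε 6, C-β→D-ζ 5, C-γ→D-β 5, C-δ→D-ζ 8  ⇒ total 24.
Compare {D-α, D-β, D-ζ}: total 25.
Compare {D-β, D-γ, D-ζ}: total 25.
No size-3 selection does better; minimum is 24.

24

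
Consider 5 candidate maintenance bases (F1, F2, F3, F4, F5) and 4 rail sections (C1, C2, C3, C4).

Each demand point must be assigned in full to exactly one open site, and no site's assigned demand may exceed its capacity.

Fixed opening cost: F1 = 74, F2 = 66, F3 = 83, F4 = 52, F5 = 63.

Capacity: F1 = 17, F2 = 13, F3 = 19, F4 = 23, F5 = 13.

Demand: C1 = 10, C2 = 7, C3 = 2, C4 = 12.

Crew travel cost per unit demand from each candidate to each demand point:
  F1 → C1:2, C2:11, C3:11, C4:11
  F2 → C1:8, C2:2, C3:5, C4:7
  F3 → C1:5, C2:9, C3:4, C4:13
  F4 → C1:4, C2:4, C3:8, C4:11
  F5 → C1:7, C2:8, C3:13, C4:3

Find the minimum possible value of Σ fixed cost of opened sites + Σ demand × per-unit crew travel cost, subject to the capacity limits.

235

Open {F4, F5}; cheapest assignment that respects the capacities:
  F4 (cap 23, load 19): C1, C2, C3 — cost 10×4 + 7×4 + 2×8 = 84
  F5 (cap 13, load 12): C4 — cost 12×3 = 36
  Shipping 120, fixed 115 → total 235.
  Any other capacity-feasible assignment to {F4, F5} ships for at least 120.
Compare {F2, F4, F5}: its best feasible assignment gives total 281.
Compare {F1, F2, F5}: its best feasible assignment gives total 283.
Every other set of open sites that can feasibly serve all demand totals ≥ 281 even under its best assignment. Minimum: 235.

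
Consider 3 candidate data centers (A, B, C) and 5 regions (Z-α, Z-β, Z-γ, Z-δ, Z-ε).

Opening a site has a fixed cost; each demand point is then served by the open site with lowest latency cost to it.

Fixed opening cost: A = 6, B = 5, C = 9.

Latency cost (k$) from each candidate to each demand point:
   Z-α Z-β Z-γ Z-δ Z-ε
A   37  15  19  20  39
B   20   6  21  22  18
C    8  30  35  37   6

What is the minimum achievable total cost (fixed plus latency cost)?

Open {B, C}: assign each demand point to its cheapest open site.
  Z-α→C 8, Z-β→B 6, Z-γ→B 21, Z-δ→B 22, Z-ε→C 6
  latency cost 63, fixed 14 → total 77.
Compare {A, B, C}: latency cost 59 + fixed 20 = 79.
Compare {A, C}: latency cost 68 + fixed 15 = 83.
Compare {B}: latency cost 87 + fixed 5 = 92.
All other subsets cost ≥ 79. Minimum total cost: 77.

77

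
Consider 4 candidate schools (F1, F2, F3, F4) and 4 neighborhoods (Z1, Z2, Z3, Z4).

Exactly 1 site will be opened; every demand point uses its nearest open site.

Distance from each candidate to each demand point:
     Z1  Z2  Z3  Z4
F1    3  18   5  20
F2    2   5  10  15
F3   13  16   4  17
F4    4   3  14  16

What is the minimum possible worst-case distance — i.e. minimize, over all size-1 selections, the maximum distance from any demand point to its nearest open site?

15

Open {F2}.
  Farthest demand point is Z4 at distance 15 (to F2); all others are ≤ 15.
With {F4} the worst case is 16.
With {F3} the worst case is 17.
No size-1 selection achieves below 15.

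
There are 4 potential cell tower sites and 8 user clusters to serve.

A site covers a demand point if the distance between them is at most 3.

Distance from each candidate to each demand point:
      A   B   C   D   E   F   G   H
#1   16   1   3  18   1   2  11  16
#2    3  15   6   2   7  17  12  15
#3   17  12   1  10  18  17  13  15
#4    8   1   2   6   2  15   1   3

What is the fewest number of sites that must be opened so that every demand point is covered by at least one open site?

3

Coverage sets (demand points within 3 of each site):
  #1: {B, C, E, F}
  #2: {A, D}
  #3: {C}
  #4: {B, C, E, G, H}
No 2 sites suffice: every size-2 union leaves at least one demand point uncovered.
But {#1, #2, #4} covers everything, so the minimum is 3.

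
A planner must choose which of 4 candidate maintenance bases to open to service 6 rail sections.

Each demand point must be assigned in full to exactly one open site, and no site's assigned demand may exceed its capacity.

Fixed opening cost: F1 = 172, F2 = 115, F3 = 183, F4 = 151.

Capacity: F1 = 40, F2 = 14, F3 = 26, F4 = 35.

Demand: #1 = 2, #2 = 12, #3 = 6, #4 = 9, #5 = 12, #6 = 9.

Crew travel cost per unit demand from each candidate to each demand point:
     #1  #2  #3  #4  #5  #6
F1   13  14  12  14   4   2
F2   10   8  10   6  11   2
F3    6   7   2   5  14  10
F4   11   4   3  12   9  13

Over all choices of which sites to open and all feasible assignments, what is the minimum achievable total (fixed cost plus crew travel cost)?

Open {F1, F4}; cheapest assignment that respects the capacities:
  F1 (cap 40, load 21): #5, #6 — cost 12×4 + 9×2 = 66
  F4 (cap 35, load 29): #1, #2, #3, #4 — cost 2×11 + 12×4 + 6×3 + 9×12 = 196
  Shipping 262, fixed 323 → total 585.
  Any other capacity-feasible assignment to {F1, F4} ships for at least 262.
Compare {F1, F3}: its best feasible assignment gives total 634.
Compare {F1, F2, F4}: its best feasible assignment gives total 644.
Every other set of open sites that can feasibly serve all demand totals ≥ 634 even under its best assignment. Minimum: 585.

585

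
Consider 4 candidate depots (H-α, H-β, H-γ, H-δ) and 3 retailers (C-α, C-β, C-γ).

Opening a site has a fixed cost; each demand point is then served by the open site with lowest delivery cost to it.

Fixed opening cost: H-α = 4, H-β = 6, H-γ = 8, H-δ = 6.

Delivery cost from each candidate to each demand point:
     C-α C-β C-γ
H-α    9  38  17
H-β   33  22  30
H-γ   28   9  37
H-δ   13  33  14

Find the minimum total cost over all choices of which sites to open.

47

Open {H-α, H-γ}: assign each demand point to its cheapest open site.
  C-α→H-α 9, C-β→H-γ 9, C-γ→H-α 17
  delivery cost 35, fixed 12 → total 47.
Compare {H-γ, H-δ}: delivery cost 36 + fixed 14 = 50.
Compare {H-α, H-γ, H-δ}: delivery cost 32 + fixed 18 = 50.
Compare {H-α, H-β, H-γ}: delivery cost 35 + fixed 18 = 53.
All other subsets cost ≥ 50. Minimum total cost: 47.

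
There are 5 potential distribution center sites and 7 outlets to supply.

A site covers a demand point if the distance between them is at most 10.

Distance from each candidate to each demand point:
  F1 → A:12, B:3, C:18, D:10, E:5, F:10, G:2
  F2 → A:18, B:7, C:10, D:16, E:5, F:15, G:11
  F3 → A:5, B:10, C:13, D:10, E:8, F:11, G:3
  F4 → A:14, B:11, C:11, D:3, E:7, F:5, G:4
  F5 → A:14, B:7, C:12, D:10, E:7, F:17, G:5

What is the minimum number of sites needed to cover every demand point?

3

Coverage sets (demand points within 10 of each site):
  F1: {B, D, E, F, G}
  F2: {B, C, E}
  F3: {A, B, D, E, G}
  F4: {D, E, F, G}
  F5: {B, D, E, G}
No 2 sites suffice: every size-2 union leaves at least one demand point uncovered.
But {F1, F2, F3} covers everything, so the minimum is 3.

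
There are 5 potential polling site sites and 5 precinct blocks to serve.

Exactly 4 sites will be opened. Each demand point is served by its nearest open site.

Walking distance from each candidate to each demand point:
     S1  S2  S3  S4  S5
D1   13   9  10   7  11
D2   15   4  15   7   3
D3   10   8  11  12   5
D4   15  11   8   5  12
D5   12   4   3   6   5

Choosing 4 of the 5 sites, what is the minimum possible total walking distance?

Open {D2, D3, D4, D5}.
  S1→D3 10, S2→D2 4, S3→D5 3, S4→D4 5, S5→D2 3  ⇒ total 25.
Compare {D1, D2, D3, D5}: total 26.
Compare {D1, D2, D4, D5}: total 27.
No size-4 selection does better; minimum is 25.

25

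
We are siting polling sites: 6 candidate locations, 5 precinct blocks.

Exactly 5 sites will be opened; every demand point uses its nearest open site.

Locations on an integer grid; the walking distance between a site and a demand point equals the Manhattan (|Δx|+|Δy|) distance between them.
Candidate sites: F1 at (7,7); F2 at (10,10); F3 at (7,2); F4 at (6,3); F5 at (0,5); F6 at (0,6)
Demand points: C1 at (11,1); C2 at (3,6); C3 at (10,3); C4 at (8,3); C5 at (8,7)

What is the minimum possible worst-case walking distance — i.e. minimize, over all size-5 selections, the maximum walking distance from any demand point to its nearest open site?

5

Open {F1, F2, F3, F4, F5}.
  Farthest demand point is C1 at walking distance 5 (to F3); all others are ≤ 5.
With {F1, F2, F3, F4, F6} the worst case is 5.
With {F1, F2, F3, F5, F6} the worst case is 5.
No size-5 selection achieves below 5.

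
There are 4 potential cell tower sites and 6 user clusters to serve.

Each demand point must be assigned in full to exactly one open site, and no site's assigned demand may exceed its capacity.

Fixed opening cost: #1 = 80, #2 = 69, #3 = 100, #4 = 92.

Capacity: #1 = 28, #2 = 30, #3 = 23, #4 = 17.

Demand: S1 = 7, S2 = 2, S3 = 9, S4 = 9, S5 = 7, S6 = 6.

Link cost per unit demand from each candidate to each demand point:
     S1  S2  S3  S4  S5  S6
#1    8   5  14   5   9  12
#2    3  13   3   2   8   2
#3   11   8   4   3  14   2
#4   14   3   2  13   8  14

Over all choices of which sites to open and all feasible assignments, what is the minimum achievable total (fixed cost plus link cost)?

Open {#2, #4}; cheapest assignment that respects the capacities:
  #2 (cap 30, load 29): S1, S4, S5, S6 — cost 7×3 + 9×2 + 7×8 + 6×2 = 107
  #4 (cap 17, load 11): S2, S3 — cost 2×3 + 9×2 = 24
  Shipping 131, fixed 161 → total 292.
  Any other capacity-feasible assignment to {#2, #4} ships for at least 131.
Compare {#1, #2}: its best feasible assignment gives total 320.
Compare {#2, #3}: its best feasible assignment gives total 328.
Every other set of open sites that can feasibly serve all demand totals ≥ 320 even under its best assignment. Minimum: 292.

292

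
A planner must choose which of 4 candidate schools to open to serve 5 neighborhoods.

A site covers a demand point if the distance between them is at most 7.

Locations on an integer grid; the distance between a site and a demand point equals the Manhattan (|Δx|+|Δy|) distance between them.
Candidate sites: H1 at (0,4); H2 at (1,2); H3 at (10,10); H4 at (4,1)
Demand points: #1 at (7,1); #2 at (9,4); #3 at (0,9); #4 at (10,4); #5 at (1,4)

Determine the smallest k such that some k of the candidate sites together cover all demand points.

Coverage sets (demand points within 7 of each site):
  H1: {#3, #5}
  H2: {#1, #5}
  H3: {#2, #4}
  H4: {#1, #5}
No 2 sites suffice: every size-2 union leaves at least one demand point uncovered.
But {H1, H2, H3} covers everything, so the minimum is 3.

3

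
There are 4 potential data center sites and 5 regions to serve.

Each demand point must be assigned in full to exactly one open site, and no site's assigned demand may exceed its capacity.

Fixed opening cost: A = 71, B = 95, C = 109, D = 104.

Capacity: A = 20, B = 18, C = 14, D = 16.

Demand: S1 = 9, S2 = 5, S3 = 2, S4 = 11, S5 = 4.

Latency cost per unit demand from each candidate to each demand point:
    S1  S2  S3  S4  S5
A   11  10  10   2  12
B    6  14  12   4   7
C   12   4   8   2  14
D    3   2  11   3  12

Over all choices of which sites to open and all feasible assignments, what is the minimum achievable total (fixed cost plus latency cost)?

Open {A, D}; cheapest assignment that respects the capacities:
  A (cap 20, load 17): S3, S4, S5 — cost 2×10 + 11×2 + 4×12 = 90
  D (cap 16, load 14): S1, S2 — cost 9×3 + 5×2 = 37
  Shipping 127, fixed 175 → total 302.
  Any other capacity-feasible assignment to {A, D} ships for at least 127.
Compare {B, D}: its best feasible assignment gives total 330.
Compare {A, B}: its best feasible assignment gives total 340.
Every other set of open sites that can feasibly serve all demand totals ≥ 330 even under its best assignment. Minimum: 302.

302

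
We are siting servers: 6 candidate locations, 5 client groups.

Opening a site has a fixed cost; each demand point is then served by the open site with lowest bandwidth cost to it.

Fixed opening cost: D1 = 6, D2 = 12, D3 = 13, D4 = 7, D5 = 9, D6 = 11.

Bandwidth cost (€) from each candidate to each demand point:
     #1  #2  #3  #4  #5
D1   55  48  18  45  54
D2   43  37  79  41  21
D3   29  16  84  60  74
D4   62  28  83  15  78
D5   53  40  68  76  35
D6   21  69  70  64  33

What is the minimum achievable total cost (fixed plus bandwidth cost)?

137

Open {D1, D2, D3, D4}: assign each demand point to its cheapest open site.
  #1→D3 29, #2→D3 16, #3→D1 18, #4→D4 15, #5→D2 21
  bandwidth cost 99, fixed 38 → total 137.
Compare {D1, D4, D6}: bandwidth cost 115 + fixed 24 = 139.
Compare {D1, D2, D4, D6}: bandwidth cost 103 + fixed 36 = 139.
Compare {D1, D3, D4, D6}: bandwidth cost 103 + fixed 37 = 140.
All other subsets cost ≥ 139. Minimum total cost: 137.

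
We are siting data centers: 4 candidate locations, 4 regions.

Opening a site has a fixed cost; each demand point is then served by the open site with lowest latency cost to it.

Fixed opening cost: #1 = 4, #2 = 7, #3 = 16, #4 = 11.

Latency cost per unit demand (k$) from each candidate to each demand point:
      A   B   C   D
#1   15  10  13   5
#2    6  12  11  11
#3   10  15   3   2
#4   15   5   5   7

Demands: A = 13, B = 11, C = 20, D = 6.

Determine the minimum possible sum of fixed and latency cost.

Open {#2, #3, #4}: assign each demand point to its cheapest open site.
  A→#2 13×6=78, B→#4 11×5=55, C→#3 20×3=60, D→#3 6×2=12
  latency cost 205, fixed 34 → total 239.
Compare {#1, #2, #3, #4}: latency cost 205 + fixed 38 = 243.
Compare {#3, #4}: latency cost 257 + fixed 27 = 284.
Compare {#1, #2, #4}: latency cost 263 + fixed 22 = 285.
All other subsets cost ≥ 243. Minimum total cost: 239.

239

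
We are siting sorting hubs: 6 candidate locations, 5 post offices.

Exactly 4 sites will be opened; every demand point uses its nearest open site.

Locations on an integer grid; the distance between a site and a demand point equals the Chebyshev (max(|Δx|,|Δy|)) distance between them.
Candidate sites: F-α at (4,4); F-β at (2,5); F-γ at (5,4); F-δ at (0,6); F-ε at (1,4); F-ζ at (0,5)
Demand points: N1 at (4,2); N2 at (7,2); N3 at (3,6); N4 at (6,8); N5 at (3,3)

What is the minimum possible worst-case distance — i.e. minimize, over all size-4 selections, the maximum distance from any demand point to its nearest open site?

4

Open {F-α, F-β, F-γ, F-δ}.
  Farthest demand point is N4 at distance 4 (to F-α); all others are ≤ 4.
With {F-α, F-β, F-γ, F-ε} the worst case is 4.
With {F-α, F-β, F-γ, F-ζ} the worst case is 4.
No size-4 selection achieves below 4.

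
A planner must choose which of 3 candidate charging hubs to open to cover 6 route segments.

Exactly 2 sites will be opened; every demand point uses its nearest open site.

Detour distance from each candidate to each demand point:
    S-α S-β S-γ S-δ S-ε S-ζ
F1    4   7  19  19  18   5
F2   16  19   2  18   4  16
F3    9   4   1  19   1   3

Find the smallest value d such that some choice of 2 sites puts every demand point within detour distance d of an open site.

18

Open {F1, F2}.
  Farthest demand point is S-δ at detour distance 18 (to F2); all others are ≤ 18.
With {F2, F3} the worst case is 18.
With {F1, F3} the worst case is 19.
No size-2 selection achieves below 18.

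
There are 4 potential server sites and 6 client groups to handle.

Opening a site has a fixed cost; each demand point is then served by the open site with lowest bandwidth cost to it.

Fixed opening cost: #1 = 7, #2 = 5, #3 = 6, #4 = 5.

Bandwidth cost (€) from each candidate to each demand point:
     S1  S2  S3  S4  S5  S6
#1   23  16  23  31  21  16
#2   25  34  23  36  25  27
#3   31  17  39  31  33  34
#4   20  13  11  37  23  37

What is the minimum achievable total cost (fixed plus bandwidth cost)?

Open {#1, #4}: assign each demand point to its cheapest open site.
  S1→#4 20, S2→#4 13, S3→#4 11, S4→#1 31, S5→#1 21, S6→#1 16
  bandwidth cost 112, fixed 12 → total 124.
Compare {#1, #2, #4}: bandwidth cost 112 + fixed 17 = 129.
Compare {#1, #3, #4}: bandwidth cost 112 + fixed 18 = 130.
Compare {#1, #2, #3, #4}: bandwidth cost 112 + fixed 23 = 135.
All other subsets cost ≥ 129. Minimum total cost: 124.

124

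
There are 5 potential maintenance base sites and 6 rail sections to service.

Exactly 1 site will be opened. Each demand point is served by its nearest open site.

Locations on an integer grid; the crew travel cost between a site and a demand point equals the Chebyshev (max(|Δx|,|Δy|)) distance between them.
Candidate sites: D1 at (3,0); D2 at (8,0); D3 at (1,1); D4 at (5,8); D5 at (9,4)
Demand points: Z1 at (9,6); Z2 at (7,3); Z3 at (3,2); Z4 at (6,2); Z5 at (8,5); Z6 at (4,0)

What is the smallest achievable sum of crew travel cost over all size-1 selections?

Open {D5}.
  Z1→D5 2, Z2→D5 2, Z3→D5 6, Z4→D5 3, Z5→D5 1, Z6→D5 5  ⇒ total 19.
Compare {D1}: total 21.
Compare {D2}: total 25.
No size-1 selection does better; minimum is 19.

19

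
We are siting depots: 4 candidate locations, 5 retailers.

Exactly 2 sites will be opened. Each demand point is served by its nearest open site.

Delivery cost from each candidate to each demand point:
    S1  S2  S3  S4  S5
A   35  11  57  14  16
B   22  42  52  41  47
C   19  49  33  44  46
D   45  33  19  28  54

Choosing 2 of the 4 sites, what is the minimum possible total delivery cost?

Open {A, C}.
  S1→C 19, S2→A 11, S3→C 33, S4→A 14, S5→A 16  ⇒ total 93.
Compare {A, D}: total 95.
Compare {A, B}: total 115.
No size-2 selection does better; minimum is 93.

93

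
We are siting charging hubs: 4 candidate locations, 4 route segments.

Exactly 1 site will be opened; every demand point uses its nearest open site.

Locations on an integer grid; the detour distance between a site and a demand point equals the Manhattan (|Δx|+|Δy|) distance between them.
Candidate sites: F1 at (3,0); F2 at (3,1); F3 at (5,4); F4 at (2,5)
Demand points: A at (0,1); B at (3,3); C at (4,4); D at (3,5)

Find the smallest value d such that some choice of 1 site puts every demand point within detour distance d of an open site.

4

Open {F2}.
  Farthest demand point is C at detour distance 4 (to F2); all others are ≤ 4.
With {F1} the worst case is 5.
With {F4} the worst case is 6.
No size-1 selection achieves below 4.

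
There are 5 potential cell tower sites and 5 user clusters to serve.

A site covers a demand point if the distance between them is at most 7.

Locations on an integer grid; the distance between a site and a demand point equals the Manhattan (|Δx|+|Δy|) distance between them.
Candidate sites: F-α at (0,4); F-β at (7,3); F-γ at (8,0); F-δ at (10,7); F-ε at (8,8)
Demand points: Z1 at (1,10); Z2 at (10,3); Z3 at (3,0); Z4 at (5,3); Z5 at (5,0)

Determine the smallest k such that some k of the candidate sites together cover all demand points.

Coverage sets (demand points within 7 of each site):
  F-α: {Z1, Z3, Z4}
  F-β: {Z2, Z3, Z4, Z5}
  F-γ: {Z2, Z3, Z4, Z5}
  F-δ: {Z2}
  F-ε: {Z2}
No single site covers all 5 demand points.
But {F-α, F-β} covers everything, so the minimum is 2.

2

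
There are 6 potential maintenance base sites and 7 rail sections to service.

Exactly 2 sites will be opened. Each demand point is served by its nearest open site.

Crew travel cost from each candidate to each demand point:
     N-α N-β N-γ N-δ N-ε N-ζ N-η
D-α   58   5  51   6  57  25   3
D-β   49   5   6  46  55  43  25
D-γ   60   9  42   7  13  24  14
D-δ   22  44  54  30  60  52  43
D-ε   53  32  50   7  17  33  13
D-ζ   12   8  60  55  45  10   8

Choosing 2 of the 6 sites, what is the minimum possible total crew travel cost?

Open {D-γ, D-ζ}.
  N-α→D-ζ 12, N-β→D-ζ 8, N-γ→D-γ 42, N-δ→D-γ 7, N-ε→D-γ 13, N-ζ→D-ζ 10, N-η→D-ζ 8  ⇒ total 100.
Compare {D-ε, D-ζ}: total 112.
Compare {D-β, D-γ}: total 118.
No size-2 selection does better; minimum is 100.

100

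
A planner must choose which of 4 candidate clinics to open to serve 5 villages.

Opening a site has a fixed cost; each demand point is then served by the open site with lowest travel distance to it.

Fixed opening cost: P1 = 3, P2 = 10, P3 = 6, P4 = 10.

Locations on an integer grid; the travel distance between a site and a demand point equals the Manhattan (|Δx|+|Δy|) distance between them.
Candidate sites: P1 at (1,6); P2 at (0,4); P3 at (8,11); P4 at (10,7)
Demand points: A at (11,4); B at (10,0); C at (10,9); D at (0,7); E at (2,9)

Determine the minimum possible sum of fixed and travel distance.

Open {P1, P4}: assign each demand point to its cheapest open site.
  A→P4 4, B→P4 7, C→P4 2, D→P1 2, E→P1 4
  travel distance 19, fixed 13 → total 32.
Compare {P1, P3, P4}: travel distance 19 + fixed 19 = 38.
Compare {P1, P3}: travel distance 33 + fixed 9 = 42.
Compare {P1, P2, P4}: travel distance 19 + fixed 23 = 42.
All other subsets cost ≥ 38. Minimum total cost: 32.

32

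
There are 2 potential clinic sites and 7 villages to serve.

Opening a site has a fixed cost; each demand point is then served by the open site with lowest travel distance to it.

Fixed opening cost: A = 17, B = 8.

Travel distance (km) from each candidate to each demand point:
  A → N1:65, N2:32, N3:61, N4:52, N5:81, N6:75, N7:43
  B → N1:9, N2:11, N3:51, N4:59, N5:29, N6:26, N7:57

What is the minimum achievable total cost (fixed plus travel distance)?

246

Open {A, B}: assign each demand point to its cheapest open site.
  N1→B 9, N2→B 11, N3→B 51, N4→A 52, N5→B 29, N6→B 26, N7→A 43
  travel distance 221, fixed 25 → total 246.
Compare {B}: travel distance 242 + fixed 8 = 250.
Compare {A}: travel distance 409 + fixed 17 = 426.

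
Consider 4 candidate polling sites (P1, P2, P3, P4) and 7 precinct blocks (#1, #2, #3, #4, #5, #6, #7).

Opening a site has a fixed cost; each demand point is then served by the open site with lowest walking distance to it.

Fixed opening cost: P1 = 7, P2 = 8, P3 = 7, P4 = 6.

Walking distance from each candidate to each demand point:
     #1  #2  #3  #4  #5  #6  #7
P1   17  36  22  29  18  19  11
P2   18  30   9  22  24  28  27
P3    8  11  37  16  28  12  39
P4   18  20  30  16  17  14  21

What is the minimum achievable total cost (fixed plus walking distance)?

107

Open {P1, P2, P3}: assign each demand point to its cheapest open site.
  #1→P3 8, #2→P3 11, #3→P2 9, #4→P3 16, #5→P1 18, #6→P3 12, #7→P1 11
  walking distance 85, fixed 22 → total 107.
Compare {P1, P3}: walking distance 98 + fixed 14 = 112.
Compare {P1, P2, P3, P4}: walking distance 84 + fixed 28 = 112.
Compare {P2, P3, P4}: walking distance 94 + fixed 21 = 115.
All other subsets cost ≥ 112. Minimum total cost: 107.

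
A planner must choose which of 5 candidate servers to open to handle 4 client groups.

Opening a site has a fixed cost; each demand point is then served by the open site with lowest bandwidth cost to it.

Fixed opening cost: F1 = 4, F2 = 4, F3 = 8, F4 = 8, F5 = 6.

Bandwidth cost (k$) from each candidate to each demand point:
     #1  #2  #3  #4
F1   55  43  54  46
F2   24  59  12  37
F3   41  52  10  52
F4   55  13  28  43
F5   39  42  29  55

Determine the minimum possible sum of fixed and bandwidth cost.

98

Open {F2, F4}: assign each demand point to its cheapest open site.
  #1→F2 24, #2→F4 13, #3→F2 12, #4→F2 37
  bandwidth cost 86, fixed 12 → total 98.
Compare {F1, F2, F4}: bandwidth cost 86 + fixed 16 = 102.
Compare {F2, F3, F4}: bandwidth cost 84 + fixed 20 = 104.
Compare {F2, F4, F5}: bandwidth cost 86 + fixed 18 = 104.
All other subsets cost ≥ 102. Minimum total cost: 98.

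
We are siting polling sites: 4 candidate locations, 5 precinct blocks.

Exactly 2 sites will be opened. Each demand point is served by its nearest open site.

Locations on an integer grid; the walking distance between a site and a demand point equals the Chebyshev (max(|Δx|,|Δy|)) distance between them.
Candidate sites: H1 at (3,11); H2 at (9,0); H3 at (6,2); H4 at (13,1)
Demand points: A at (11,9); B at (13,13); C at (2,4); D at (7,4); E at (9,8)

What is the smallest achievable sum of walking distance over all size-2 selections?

29

Open {H1, H3}.
  A→H3 7, B→H1 10, C→H3 4, D→H3 2, E→H1 6  ⇒ total 29.
Compare {H2, H3}: total 30.
Compare {H3, H4}: total 30.
No size-2 selection does better; minimum is 29.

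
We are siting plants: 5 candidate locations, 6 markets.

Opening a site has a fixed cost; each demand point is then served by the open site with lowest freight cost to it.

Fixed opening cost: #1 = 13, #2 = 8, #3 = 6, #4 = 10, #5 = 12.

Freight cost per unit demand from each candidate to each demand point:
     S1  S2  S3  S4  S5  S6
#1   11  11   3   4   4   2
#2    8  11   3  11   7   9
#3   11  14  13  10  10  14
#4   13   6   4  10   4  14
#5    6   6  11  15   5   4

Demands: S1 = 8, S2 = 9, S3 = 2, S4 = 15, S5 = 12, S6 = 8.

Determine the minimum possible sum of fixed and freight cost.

257

Open {#1, #5}: assign each demand point to its cheapest open site.
  S1→#5 8×6=48, S2→#5 9×6=54, S3→#1 2×3=6, S4→#1 15×4=60, S5→#1 12×4=48, S6→#1 8×2=16
  freight cost 232, fixed 25 → total 257.
Compare {#1, #3, #5}: freight cost 232 + fixed 31 = 263.
Compare {#1, #2, #5}: freight cost 232 + fixed 33 = 265.
Compare {#1, #4, #5}: freight cost 232 + fixed 35 = 267.
All other subsets cost ≥ 263. Minimum total cost: 257.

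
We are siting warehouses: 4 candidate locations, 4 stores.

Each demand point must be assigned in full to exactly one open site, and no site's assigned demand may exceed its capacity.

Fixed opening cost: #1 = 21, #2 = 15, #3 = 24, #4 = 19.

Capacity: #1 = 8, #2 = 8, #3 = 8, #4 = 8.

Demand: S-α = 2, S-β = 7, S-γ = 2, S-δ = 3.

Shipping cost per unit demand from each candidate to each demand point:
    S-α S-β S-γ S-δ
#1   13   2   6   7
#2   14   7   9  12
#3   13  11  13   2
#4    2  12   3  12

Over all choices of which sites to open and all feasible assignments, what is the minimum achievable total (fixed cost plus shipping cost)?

94

Open {#1, #3, #4}; cheapest assignment that respects the capacities:
  #1 (cap 8, load 7): S-β — cost 7×2 = 14
  #3 (cap 8, load 3): S-δ — cost 3×2 = 6
  #4 (cap 8, load 4): S-α, S-γ — cost 2×2 + 2×3 = 10
  Shipping 30, fixed 64 → total 94.
  Any other capacity-feasible assignment to {#1, #3, #4} ships for at least 30.
Compare {#1, #4}: its best feasible assignment gives total 100.
Compare {#1, #2, #3, #4}: its best feasible assignment gives total 109.
Every other set of open sites that can feasibly serve all demand totals ≥ 100 even under its best assignment. Minimum: 94.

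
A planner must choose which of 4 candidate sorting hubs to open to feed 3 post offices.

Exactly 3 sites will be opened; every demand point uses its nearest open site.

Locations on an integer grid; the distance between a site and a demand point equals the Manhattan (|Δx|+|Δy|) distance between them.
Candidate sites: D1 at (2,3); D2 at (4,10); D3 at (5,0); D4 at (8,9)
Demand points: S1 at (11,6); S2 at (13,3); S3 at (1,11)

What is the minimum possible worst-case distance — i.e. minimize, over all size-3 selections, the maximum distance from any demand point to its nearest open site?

Open {D1, D2, D3}.
  Farthest demand point is S1 at distance 11 (to D2); all others are ≤ 11.
With {D1, D2, D4} the worst case is 11.
With {D1, D3, D4} the worst case is 11.
No size-3 selection achieves below 11.

11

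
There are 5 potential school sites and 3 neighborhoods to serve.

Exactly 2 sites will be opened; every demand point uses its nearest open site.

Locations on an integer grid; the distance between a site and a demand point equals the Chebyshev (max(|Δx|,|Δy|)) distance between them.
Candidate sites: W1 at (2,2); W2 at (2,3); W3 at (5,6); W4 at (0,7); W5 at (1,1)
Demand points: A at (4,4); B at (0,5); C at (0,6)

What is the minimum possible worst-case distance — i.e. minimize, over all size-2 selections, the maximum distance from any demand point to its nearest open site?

Open {W1, W4}.
  Farthest demand point is A at distance 2 (to W1); all others are ≤ 2.
With {W2, W4} the worst case is 2.
With {W3, W4} the worst case is 2.
No size-2 selection achieves below 2.

2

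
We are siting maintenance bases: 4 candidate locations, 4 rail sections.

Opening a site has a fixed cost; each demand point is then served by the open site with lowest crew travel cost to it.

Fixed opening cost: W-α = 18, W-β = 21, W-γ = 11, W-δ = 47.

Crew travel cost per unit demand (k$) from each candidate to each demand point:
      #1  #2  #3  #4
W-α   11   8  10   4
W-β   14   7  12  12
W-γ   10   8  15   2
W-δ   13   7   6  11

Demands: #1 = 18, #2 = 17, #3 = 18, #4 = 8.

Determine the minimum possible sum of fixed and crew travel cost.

Open {W-γ, W-δ}: assign each demand point to its cheapest open site.
  #1→W-γ 18×10=180, #2→W-δ 17×7=119, #3→W-δ 18×6=108, #4→W-γ 8×2=16
  crew travel cost 423, fixed 58 → total 481.
Compare {W-α, W-γ, W-δ}: crew travel cost 423 + fixed 76 = 499.
Compare {W-β, W-γ, W-δ}: crew travel cost 423 + fixed 79 = 502.
Compare {W-α, W-β, W-γ, W-δ}: crew travel cost 423 + fixed 97 = 520.
All other subsets cost ≥ 499. Minimum total cost: 481.

481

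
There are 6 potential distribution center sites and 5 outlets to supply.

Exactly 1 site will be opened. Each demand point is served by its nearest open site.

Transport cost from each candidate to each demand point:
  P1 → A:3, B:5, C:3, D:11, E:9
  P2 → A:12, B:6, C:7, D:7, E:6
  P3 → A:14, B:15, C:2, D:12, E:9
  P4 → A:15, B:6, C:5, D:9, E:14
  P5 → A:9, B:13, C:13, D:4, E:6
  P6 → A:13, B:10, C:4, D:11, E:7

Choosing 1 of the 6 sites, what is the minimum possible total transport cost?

Open {P1}.
  A→P1 3, B→P1 5, C→P1 3, D→P1 11, E→P1 9  ⇒ total 31.
Compare {P2}: total 38.
Compare {P5}: total 45.
No size-1 selection does better; minimum is 31.

31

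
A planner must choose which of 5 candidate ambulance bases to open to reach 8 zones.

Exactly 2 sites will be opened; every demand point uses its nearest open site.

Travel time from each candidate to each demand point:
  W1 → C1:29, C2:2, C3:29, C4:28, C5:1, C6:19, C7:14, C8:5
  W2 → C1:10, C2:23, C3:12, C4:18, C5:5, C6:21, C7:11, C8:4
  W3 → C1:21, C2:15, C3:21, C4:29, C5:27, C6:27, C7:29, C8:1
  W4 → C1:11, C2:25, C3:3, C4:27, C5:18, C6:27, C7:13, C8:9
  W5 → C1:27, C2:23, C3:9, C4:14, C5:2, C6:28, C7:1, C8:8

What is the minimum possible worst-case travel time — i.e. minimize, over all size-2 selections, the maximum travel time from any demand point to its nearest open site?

Open {W1, W2}.
  Farthest demand point is C6 at travel time 19 (to W1); all others are ≤ 19.
With {W2, W3} the worst case is 21.
With {W2, W4} the worst case is 23.
No size-2 selection achieves below 19.

19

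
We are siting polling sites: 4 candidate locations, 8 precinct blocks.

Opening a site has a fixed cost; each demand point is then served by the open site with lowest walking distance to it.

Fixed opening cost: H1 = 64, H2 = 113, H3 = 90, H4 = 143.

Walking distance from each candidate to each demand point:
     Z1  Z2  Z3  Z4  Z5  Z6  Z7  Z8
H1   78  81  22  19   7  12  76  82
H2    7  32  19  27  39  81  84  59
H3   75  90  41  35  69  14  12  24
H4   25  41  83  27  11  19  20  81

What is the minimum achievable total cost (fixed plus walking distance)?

377

Open {H2, H3}: assign each demand point to its cheapest open site.
  Z1→H2 7, Z2→H2 32, Z3→H2 19, Z4→H2 27, Z5→H2 39, Z6→H3 14, Z7→H3 12, Z8→H3 24
  walking distance 174, fixed 203 → total 377.
Compare {H1, H2, H3}: walking distance 132 + fixed 267 = 399.
Compare {H1, H3}: walking distance 252 + fixed 154 = 406.
Compare {H1, H2}: walking distance 231 + fixed 177 = 408.
All other subsets cost ≥ 399. Minimum total cost: 377.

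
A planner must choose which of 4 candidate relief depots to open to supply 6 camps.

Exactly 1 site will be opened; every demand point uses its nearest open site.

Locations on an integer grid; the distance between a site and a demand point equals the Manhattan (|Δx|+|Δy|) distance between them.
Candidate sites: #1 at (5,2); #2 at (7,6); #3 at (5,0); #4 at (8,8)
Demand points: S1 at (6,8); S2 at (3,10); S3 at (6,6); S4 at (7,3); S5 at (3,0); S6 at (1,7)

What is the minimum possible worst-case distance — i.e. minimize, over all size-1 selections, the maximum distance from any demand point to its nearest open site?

10

Open {#1}.
  Farthest demand point is S2 at distance 10 (to #1); all others are ≤ 10.
With {#2} the worst case is 10.
With {#3} the worst case is 12.
No size-1 selection achieves below 10.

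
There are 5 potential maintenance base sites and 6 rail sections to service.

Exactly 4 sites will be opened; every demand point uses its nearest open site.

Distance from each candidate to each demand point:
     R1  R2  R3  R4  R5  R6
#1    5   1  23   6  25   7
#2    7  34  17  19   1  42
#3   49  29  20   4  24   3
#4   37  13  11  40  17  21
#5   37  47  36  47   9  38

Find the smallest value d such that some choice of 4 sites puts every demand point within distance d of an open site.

Open {#1, #2, #3, #4}.
  Farthest demand point is R3 at distance 11 (to #4); all others are ≤ 11.
With {#1, #2, #4, #5} the worst case is 11.
With {#1, #3, #4, #5} the worst case is 11.
No size-4 selection achieves below 11.

11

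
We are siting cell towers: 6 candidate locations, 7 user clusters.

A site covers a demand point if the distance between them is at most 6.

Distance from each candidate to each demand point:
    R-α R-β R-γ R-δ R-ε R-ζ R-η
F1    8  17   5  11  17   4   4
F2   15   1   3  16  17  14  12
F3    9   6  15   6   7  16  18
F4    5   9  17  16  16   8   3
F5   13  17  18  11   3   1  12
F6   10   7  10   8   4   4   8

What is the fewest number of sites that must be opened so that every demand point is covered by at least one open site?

4

Coverage sets (demand points within 6 of each site):
  F1: {R-γ, R-ζ, R-η}
  F2: {R-β, R-γ}
  F3: {R-β, R-δ}
  F4: {R-α, R-η}
  F5: {R-ε, R-ζ}
  F6: {R-ε, R-ζ}
No 3 sites suffice: every size-3 union leaves at least one demand point uncovered.
But {F1, F3, F4, F5} covers everything, so the minimum is 4.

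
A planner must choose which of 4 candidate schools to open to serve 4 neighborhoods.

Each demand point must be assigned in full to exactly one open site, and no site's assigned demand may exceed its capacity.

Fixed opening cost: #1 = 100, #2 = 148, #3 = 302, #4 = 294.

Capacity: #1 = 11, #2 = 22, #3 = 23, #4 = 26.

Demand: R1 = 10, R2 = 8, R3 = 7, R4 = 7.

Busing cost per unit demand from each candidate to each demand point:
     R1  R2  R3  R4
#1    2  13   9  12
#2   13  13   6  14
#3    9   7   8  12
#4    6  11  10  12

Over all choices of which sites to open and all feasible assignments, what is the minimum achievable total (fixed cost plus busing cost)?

Open {#1, #2}; cheapest assignment that respects the capacities:
  #1 (cap 11, load 10): R1 — cost 10×2 = 20
  #2 (cap 22, load 22): R2, R3, R4 — cost 8×13 + 7×6 + 7×14 = 244
  Shipping 264, fixed 248 → total 512.
  Any other capacity-feasible assignment to {#1, #2} ships for at least 264.
Compare {#1, #3}: its best feasible assignment gives total 618.
Compare {#1, #4}: its best feasible assignment gives total 656.
Every other set of open sites that can feasibly serve all demand totals ≥ 618 even under its best assignment. Minimum: 512.

512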